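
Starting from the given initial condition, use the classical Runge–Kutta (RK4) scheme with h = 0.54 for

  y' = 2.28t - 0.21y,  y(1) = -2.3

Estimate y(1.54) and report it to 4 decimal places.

RK4: k1 = f(t_n, y_n); k2 = f(t_n + h/2, y_n + (h/2)·k1); k3 = f(t_n + h/2, y_n + (h/2)·k2); k4 = f(t_n + h, y_n + h·k3); y_{n+1} = y_n + (h/6)·(k1 + 2k2 + 2k3 + k4).
t=1.000000, y=-2.300000:
  k1 = f(1.000000, -2.300000) = 2.763000
  k2 = f(1.270000, -1.553990) = 3.221938
  k3 = f(1.270000, -1.430077) = 3.195916
  k4 = f(1.540000, -0.574205) = 3.631783
  y ← -2.300000 + (0.54/6)·(k1 + 2k2 + 2k3 + k4) = -0.569256
y(1.54) ≈ -0.5693

-0.5693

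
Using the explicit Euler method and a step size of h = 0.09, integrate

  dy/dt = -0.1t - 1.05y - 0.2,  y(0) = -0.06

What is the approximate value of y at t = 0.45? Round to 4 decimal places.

Euler: y_{n+1} = y_n + h·f(t_n, y_n).
t=0.000000, y=-0.060000: f=-0.137000 → y ← -0.060000 + 0.09·(-0.137000) = -0.072330
t=0.090000, y=-0.072330: f=-0.133053 → y ← -0.072330 + 0.09·(-0.133053) = -0.084305
t=0.180000, y=-0.084305: f=-0.129480 → y ← -0.084305 + 0.09·(-0.129480) = -0.095958
t=0.270000, y=-0.095958: f=-0.126244 → y ← -0.095958 + 0.09·(-0.126244) = -0.107320
t=0.360000, y=-0.107320: f=-0.123314 → y ← -0.107320 + 0.09·(-0.123314) = -0.118418
y(0.45) ≈ -0.1184

-0.1184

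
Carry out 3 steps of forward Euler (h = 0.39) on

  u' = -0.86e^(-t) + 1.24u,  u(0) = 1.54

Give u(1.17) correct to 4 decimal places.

Euler: u_{n+1} = u_n + h·f(t_n, u_n).
t=0.000000, u=1.540000: f=1.049600 → u ← 1.540000 + 0.39·1.049600 = 1.949344
t=0.390000, u=1.949344: f=1.834918 → u ← 1.949344 + 0.39·1.834918 = 2.664962
t=0.780000, u=2.664962: f=2.910324 → u ← 2.664962 + 0.39·2.910324 = 3.799988
u(1.17) ≈ 3.8000

3.8000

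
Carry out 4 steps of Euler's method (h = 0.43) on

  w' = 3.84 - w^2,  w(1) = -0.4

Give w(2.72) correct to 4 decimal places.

Euler: w_{n+1} = w_n + h·f(t_n, w_n).
t=1.000000, w=-0.400000: f=3.680000 → w ← -0.400000 + 0.43·3.680000 = 1.182400
t=1.430000, w=1.182400: f=2.441930 → w ← 1.182400 + 0.43·2.441930 = 2.232430
t=1.860000, w=2.232430: f=-1.143744 → w ← 2.232430 + 0.43·(-1.143744) = 1.740620
t=2.290000, w=1.740620: f=0.810241 → w ← 1.740620 + 0.43·0.810241 = 2.089024
w(2.72) ≈ 2.0890

2.0890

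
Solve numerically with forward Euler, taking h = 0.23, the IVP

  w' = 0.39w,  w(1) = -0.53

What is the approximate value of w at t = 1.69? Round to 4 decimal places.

Euler: w_{n+1} = w_n + h·f(t_n, w_n).
t=1.000000, w=-0.530000: f=-0.206700 → w ← -0.530000 + 0.23·(-0.206700) = -0.577541
t=1.230000, w=-0.577541: f=-0.225241 → w ← -0.577541 + 0.23·(-0.225241) = -0.629346
t=1.460000, w=-0.629346: f=-0.245445 → w ← -0.629346 + 0.23·(-0.245445) = -0.685799
w(1.69) ≈ -0.6858

-0.6858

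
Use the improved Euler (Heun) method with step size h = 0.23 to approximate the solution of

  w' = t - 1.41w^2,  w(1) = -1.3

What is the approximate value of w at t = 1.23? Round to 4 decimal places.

Heun: k1 = f(t_n, w_n); k2 = f(t_n + h, w_n + h·k1); w_{n+1} = w_n + (h/2)·(k1 + k2).
t=1.000000, w=-1.300000:
  k1 = f(1.000000, -1.300000) = -1.382900
  k2 = f(1.230000, -1.618067) = -2.461579
  w ← -1.300000 + (0.23/2)·(-1.382900 + (-2.461579)) = -1.742115
w(1.23) ≈ -1.7421

-1.7421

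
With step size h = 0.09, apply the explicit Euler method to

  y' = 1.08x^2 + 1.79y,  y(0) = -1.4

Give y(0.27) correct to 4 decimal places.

-2.1874

Euler: y_{n+1} = y_n + h·f(x_n, y_n).
x=0.000000, y=-1.400000: f=-2.506000 → y ← -1.400000 + 0.09·(-2.506000) = -1.625540
x=0.090000, y=-1.625540: f=-2.900969 → y ← -1.625540 + 0.09·(-2.900969) = -1.886627
x=0.180000, y=-1.886627: f=-3.342071 → y ← -1.886627 + 0.09·(-3.342071) = -2.187414
y(0.27) ≈ -2.1874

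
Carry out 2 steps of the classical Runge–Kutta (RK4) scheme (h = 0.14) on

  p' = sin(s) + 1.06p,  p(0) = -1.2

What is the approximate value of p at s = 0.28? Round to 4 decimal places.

RK4: k1 = f(s_n, p_n); k2 = f(s_n + h/2, p_n + (h/2)·k1); k3 = f(s_n + h/2, p_n + (h/2)·k2); k4 = f(s_n + h, p_n + h·k3); p_{n+1} = p_n + (h/6)·(k1 + 2k2 + 2k3 + k4).
s=0.000000, p=-1.200000:
  k1 = f(0.000000, -1.200000) = -1.272000
  k2 = f(0.070000, -1.289040) = -1.296440
  k3 = f(0.070000, -1.290751) = -1.298253
  k4 = f(0.140000, -1.381755) = -1.325118
  p ← -1.200000 + (0.14/6)·(k1 + 2k2 + 2k3 + k4) = -1.381685
s=0.140000, p=-1.381685:
  k1 = f(0.140000, -1.381685) = -1.325043
  k2 = f(0.210000, -1.474438) = -1.354444
  k3 = f(0.210000, -1.476496) = -1.356626
  k4 = f(0.280000, -1.571613) = -1.389554
  p ← -1.381685 + (0.14/6)·(k1 + 2k2 + 2k3 + k4) = -1.571542
p(0.28) ≈ -1.5715

-1.5715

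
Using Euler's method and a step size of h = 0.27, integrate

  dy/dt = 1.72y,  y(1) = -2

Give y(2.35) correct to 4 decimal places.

Euler: y_{n+1} = y_n + h·f(t_n, y_n).
t=1.000000, y=-2.000000: f=-3.440000 → y ← -2.000000 + 0.27·(-3.440000) = -2.928800
t=1.270000, y=-2.928800: f=-5.037536 → y ← -2.928800 + 0.27·(-5.037536) = -4.288935
t=1.540000, y=-4.288935: f=-7.376968 → y ← -4.288935 + 0.27·(-7.376968) = -6.280716
t=1.810000, y=-6.280716: f=-10.802832 → y ← -6.280716 + 0.27·(-10.802832) = -9.197481
t=2.080000, y=-9.197481: f=-15.819666 → y ← -9.197481 + 0.27·(-15.819666) = -13.468790
y(2.35) ≈ -13.4688

-13.4688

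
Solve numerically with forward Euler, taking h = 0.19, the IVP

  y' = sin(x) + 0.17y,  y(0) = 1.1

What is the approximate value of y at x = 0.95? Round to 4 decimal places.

1.6408

Euler: y_{n+1} = y_n + h·f(x_n, y_n).
x=0.000000, y=1.100000: f=0.187000 → y ← 1.100000 + 0.19·0.187000 = 1.135530
x=0.190000, y=1.135530: f=0.381899 → y ← 1.135530 + 0.19·0.381899 = 1.208091
x=0.380000, y=1.208091: f=0.576296 → y ← 1.208091 + 0.19·0.576296 = 1.317587
x=0.570000, y=1.317587: f=0.763622 → y ← 1.317587 + 0.19·0.763622 = 1.462675
x=0.760000, y=1.462675: f=0.937576 → y ← 1.462675 + 0.19·0.937576 = 1.640815
y(0.95) ≈ 1.6408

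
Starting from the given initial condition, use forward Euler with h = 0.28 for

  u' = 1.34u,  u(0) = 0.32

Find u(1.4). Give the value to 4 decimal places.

1.5739

Euler: u_{n+1} = u_n + h·f(x_n, u_n).
x=0.000000, u=0.320000: f=0.428800 → u ← 0.320000 + 0.28·0.428800 = 0.440064
x=0.280000, u=0.440064: f=0.589686 → u ← 0.440064 + 0.28·0.589686 = 0.605176
x=0.560000, u=0.605176: f=0.810936 → u ← 0.605176 + 0.28·0.810936 = 0.832238
x=0.840000, u=0.832238: f=1.115199 → u ← 0.832238 + 0.28·1.115199 = 1.144494
x=1.120000, u=1.144494: f=1.533622 → u ← 1.144494 + 0.28·1.533622 = 1.573908
u(1.4) ≈ 1.5739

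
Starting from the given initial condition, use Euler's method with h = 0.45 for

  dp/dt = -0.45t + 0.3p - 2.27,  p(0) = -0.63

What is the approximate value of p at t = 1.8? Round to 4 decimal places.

-6.6335

Euler: p_{n+1} = p_n + h·f(t_n, p_n).
t=0.000000, p=-0.630000: f=-2.459000 → p ← -0.630000 + 0.45·(-2.459000) = -1.736550
t=0.450000, p=-1.736550: f=-2.993465 → p ← -1.736550 + 0.45·(-2.993465) = -3.083609
t=0.900000, p=-3.083609: f=-3.600083 → p ← -3.083609 + 0.45·(-3.600083) = -4.703646
t=1.350000, p=-4.703646: f=-4.288594 → p ← -4.703646 + 0.45·(-4.288594) = -6.633514
p(1.8) ≈ -6.6335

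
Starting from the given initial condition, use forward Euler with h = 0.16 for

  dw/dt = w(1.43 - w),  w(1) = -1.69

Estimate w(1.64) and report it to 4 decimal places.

-19.4336

Euler: w_{n+1} = w_n + h·f(t_n, w_n).
t=1.000000, w=-1.690000: f=-5.272800 → w ← -1.690000 + 0.16·(-5.272800) = -2.533648
t=1.160000, w=-2.533648: f=-10.042489 → w ← -2.533648 + 0.16·(-10.042489) = -4.140446
t=1.320000, w=-4.140446: f=-23.064133 → w ← -4.140446 + 0.16·(-23.064133) = -7.830707
t=1.480000, w=-7.830707: f=-72.517891 → w ← -7.830707 + 0.16·(-72.517891) = -19.433570
w(1.64) ≈ -19.4336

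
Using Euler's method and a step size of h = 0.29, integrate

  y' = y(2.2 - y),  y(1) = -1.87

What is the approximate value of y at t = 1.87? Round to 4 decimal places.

-57.1823

Euler: y_{n+1} = y_n + h·f(t_n, y_n).
t=1.000000, y=-1.870000: f=-7.610900 → y ← -1.870000 + 0.29·(-7.610900) = -4.077161
t=1.290000, y=-4.077161: f=-25.592996 → y ← -4.077161 + 0.29·(-25.592996) = -11.499130
t=1.580000, y=-11.499130: f=-157.528073 → y ← -11.499130 + 0.29·(-157.528073) = -57.182271
y(1.87) ≈ -57.1823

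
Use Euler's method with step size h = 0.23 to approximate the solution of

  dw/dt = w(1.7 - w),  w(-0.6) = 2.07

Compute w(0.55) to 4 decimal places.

1.7228

Euler: w_{n+1} = w_n + h·f(t_n, w_n).
t=-0.600000, w=2.070000: f=-0.765900 → w ← 2.070000 + 0.23·(-0.765900) = 1.893843
t=-0.370000, w=1.893843: f=-0.367108 → w ← 1.893843 + 0.23·(-0.367108) = 1.809408
t=-0.140000, w=1.809408: f=-0.197964 → w ← 1.809408 + 0.23·(-0.197964) = 1.763876
t=0.090000, w=1.763876: f=-0.112670 → w ← 1.763876 + 0.23·(-0.112670) = 1.737962
t=0.320000, w=1.737962: f=-0.065977 → w ← 1.737962 + 0.23·(-0.065977) = 1.722788
w(0.55) ≈ 1.7228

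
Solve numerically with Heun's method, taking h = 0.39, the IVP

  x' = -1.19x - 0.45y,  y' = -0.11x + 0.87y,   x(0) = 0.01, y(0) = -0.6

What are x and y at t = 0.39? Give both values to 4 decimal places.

0.1052, -0.8408

Heun on (x,y): k1 = f(t_n, state_n); k2 = f(t_n + h, state_n + h·k1); state_{n+1} = state_n + (h/2)·(k1 + k2).
0.000000: (0.010000, -0.600000)
  k1 = (0.258100, -0.523100)
  predictor → (0.110659, -0.804009)
  k2 = (0.230120, -0.711660)
  → (0.105203, -0.840778)
(x(0.39), y(0.39)) ≈ (0.1052, -0.8408)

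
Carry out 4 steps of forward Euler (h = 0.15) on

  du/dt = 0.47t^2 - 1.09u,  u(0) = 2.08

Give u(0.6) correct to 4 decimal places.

1.0391

Euler: u_{n+1} = u_n + h·f(t_n, u_n).
t=0.000000, u=2.080000: f=-2.267200 → u ← 2.080000 + 0.15·(-2.267200) = 1.739920
t=0.150000, u=1.739920: f=-1.885938 → u ← 1.739920 + 0.15·(-1.885938) = 1.457029
t=0.300000, u=1.457029: f=-1.545862 → u ← 1.457029 + 0.15·(-1.545862) = 1.225150
t=0.450000, u=1.225150: f=-1.240239 → u ← 1.225150 + 0.15·(-1.240239) = 1.039114
u(0.6) ≈ 1.0391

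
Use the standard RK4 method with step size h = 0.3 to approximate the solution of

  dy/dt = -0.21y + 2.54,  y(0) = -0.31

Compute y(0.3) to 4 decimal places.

RK4: k1 = f(t_n, y_n); k2 = f(t_n + h/2, y_n + (h/2)·k1); k3 = f(t_n + h/2, y_n + (h/2)·k2); k4 = f(t_n + h, y_n + h·k3); y_{n+1} = y_n + (h/6)·(k1 + 2k2 + 2k3 + k4).
t=0.000000, y=-0.310000:
  k1 = f(0.000000, -0.310000) = 2.605100
  k2 = f(0.150000, 0.080765) = 2.523039
  k3 = f(0.150000, 0.068456) = 2.525624
  k4 = f(0.300000, 0.447687) = 2.445986
  y ← -0.310000 + (0.3/6)·(k1 + 2k2 + 2k3 + k4) = 0.447421
y(0.3) ≈ 0.4474

0.4474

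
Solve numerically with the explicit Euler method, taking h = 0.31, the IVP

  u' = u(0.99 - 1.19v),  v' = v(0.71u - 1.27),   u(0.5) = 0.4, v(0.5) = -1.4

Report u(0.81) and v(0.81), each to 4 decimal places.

Euler on (u,v): u_{n+1} = u_n + h·u', v_{n+1} = v_n + h·v'.
0.500000: (0.400000, -1.400000); f=(1.062400, 1.380400) → (0.729344, -0.972076)
(u(0.81), v(0.81)) ≈ (0.7293, -0.9721)

0.7293, -0.9721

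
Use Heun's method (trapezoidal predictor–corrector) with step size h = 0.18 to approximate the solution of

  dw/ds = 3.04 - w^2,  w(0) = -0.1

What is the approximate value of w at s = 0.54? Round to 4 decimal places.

Heun: k1 = f(s_n, w_n); k2 = f(s_n + h, w_n + h·k1); w_{n+1} = w_n + (h/2)·(k1 + k2).
s=0.000000, w=-0.100000:
  k1 = f(0.000000, -0.100000) = 3.030000
  k2 = f(0.180000, 0.445400) = 2.841619
  w ← -0.100000 + (0.18/2)·(3.030000 + 2.841619) = 0.428446
s=0.180000, w=0.428446:
  k1 = f(0.180000, 0.428446) = 2.856434
  k2 = f(0.360000, 0.942604) = 2.151498
  w ← 0.428446 + (0.18/2)·(2.856434 + 2.151498) = 0.879160
s=0.360000, w=0.879160:
  k1 = f(0.360000, 0.879160) = 2.267078
  k2 = f(0.540000, 1.287234) = 1.383029
  w ← 0.879160 + (0.18/2)·(2.267078 + 1.383029) = 1.207669
w(0.54) ≈ 1.2077

1.2077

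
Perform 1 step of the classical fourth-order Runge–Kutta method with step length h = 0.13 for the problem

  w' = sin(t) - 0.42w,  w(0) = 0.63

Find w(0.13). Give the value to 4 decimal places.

0.6048

RK4: k1 = f(t_n, w_n); k2 = f(t_n + h/2, w_n + (h/2)·k1); k3 = f(t_n + h/2, w_n + (h/2)·k2); k4 = f(t_n + h, w_n + h·k3); w_{n+1} = w_n + (h/6)·(k1 + 2k2 + 2k3 + k4).
t=0.000000, w=0.630000:
  k1 = f(0.000000, 0.630000) = -0.264600
  k2 = f(0.065000, 0.612801) = -0.192422
  k3 = f(0.065000, 0.617493) = -0.194393
  k4 = f(0.130000, 0.604729) = -0.124352
  w ← 0.630000 + (0.13/6)·(k1 + 2k2 + 2k3 + k4) = 0.604811
w(0.13) ≈ 0.6048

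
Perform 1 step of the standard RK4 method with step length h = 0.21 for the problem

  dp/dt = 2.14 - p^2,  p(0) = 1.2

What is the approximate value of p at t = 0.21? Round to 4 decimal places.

1.3144

RK4: k1 = f(t_n, p_n); k2 = f(t_n + h/2, p_n + (h/2)·k1); k3 = f(t_n + h/2, p_n + (h/2)·k2); k4 = f(t_n + h, p_n + h·k3); p_{n+1} = p_n + (h/6)·(k1 + 2k2 + 2k3 + k4).
t=0.000000, p=1.200000:
  k1 = f(0.000000, 1.200000) = 0.700000
  k2 = f(0.105000, 1.273500) = 0.518198
  k3 = f(0.105000, 1.254411) = 0.566454
  k4 = f(0.210000, 1.318955) = 0.400357
  p ← 1.200000 + (0.21/6)·(k1 + 2k2 + 2k3 + k4) = 1.314438
p(0.21) ≈ 1.3144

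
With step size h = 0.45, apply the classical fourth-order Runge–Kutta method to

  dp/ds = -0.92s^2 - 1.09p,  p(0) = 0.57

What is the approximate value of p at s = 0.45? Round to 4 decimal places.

0.3242

RK4: k1 = f(s_n, p_n); k2 = f(s_n + h/2, p_n + (h/2)·k1); k3 = f(s_n + h/2, p_n + (h/2)·k2); k4 = f(s_n + h, p_n + h·k3); p_{n+1} = p_n + (h/6)·(k1 + 2k2 + 2k3 + k4).
s=0.000000, p=0.570000:
  k1 = f(0.000000, 0.570000) = -0.621300
  k2 = f(0.225000, 0.430207) = -0.515501
  k3 = f(0.225000, 0.454012) = -0.541448
  k4 = f(0.450000, 0.326348) = -0.542020
  p ← 0.570000 + (0.45/6)·(k1 + 2k2 + 2k3 + k4) = 0.324209
p(0.45) ≈ 0.3242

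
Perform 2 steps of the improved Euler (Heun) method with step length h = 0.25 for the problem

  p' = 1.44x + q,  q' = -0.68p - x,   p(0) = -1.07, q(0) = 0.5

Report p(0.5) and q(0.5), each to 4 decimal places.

-0.5714, 0.6742

Heun on (p,q): k1 = f(x_n, state_n); k2 = f(x_n + h, state_n + h·k1); state_{n+1} = state_n + (h/2)·(k1 + k2).
0.000000: (-1.070000, 0.500000)
  k1 = (0.500000, 0.727600)
  predictor → (-0.945000, 0.681900)
  k2 = (1.041900, 0.392600)
  → (-0.877263, 0.640025)
0.250000: (-0.877263, 0.640025)
  k1 = (1.000025, 0.346539)
  predictor → (-0.627256, 0.726660)
  k2 = (1.446660, -0.073466)
  → (-0.571427, 0.674159)
(p(0.5), q(0.5)) ≈ (-0.5714, 0.6742)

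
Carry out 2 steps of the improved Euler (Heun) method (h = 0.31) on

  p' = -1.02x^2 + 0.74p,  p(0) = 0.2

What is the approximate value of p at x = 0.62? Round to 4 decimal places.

Heun: k1 = f(x_n, p_n); k2 = f(x_n + h, p_n + h·k1); p_{n+1} = p_n + (h/2)·(k1 + k2).
x=0.000000, p=0.200000:
  k1 = f(0.000000, 0.200000) = 0.148000
  k2 = f(0.310000, 0.245880) = 0.083929
  p ← 0.200000 + (0.31/2)·(0.148000 + 0.083929) = 0.235949
x=0.310000, p=0.235949:
  k1 = f(0.310000, 0.235949) = 0.076580
  k2 = f(0.620000, 0.259689) = -0.199918
  p ← 0.235949 + (0.31/2)·(0.076580 + (-0.199918)) = 0.216832
p(0.62) ≈ 0.2168

0.2168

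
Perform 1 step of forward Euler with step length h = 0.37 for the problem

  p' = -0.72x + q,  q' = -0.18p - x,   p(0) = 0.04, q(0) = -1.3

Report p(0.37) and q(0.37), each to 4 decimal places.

-0.4410, -1.3027

Euler on (p,q): p_{n+1} = p_n + h·p', q_{n+1} = q_n + h·q'.
0.000000: (0.040000, -1.300000); f=(-1.300000, -0.007200) → (-0.441000, -1.302664)
(p(0.37), q(0.37)) ≈ (-0.4410, -1.3027)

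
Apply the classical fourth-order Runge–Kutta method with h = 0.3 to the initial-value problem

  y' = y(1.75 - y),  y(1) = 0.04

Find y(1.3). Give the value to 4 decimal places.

0.0666

RK4: k1 = f(x_n, y_n); k2 = f(x_n + h/2, y_n + (h/2)·k1); k3 = f(x_n + h/2, y_n + (h/2)·k2); k4 = f(x_n + h, y_n + h·k3); y_{n+1} = y_n + (h/6)·(k1 + 2k2 + 2k3 + k4).
x=1.000000, y=0.040000:
  k1 = f(1.000000, 0.040000) = 0.068400
  k2 = f(1.150000, 0.050260) = 0.085429
  k3 = f(1.150000, 0.052814) = 0.089636
  k4 = f(1.300000, 0.066891) = 0.112584
  y ← 0.040000 + (0.3/6)·(k1 + 2k2 + 2k3 + k4) = 0.066556
y(1.3) ≈ 0.0666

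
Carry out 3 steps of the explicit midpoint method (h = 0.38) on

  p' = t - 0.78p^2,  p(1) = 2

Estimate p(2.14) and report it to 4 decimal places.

Midpoint: k1 = f(t_n, p_n); k2 = f(t_n + h/2, p_n + (h/2)·k1); p_{n+1} = p_n + h·k2.
t=1.000000, p=2.000000:
  k1 = f(1.000000, 2.000000) = -2.120000
  k2 = f(1.190000, 1.597200) = -0.799817
  p ← 2.000000 + 0.38·(-0.799817) = 1.696069
t=1.380000, p=1.696069:
  k1 = f(1.380000, 1.696069) = -0.863788
  k2 = f(1.570000, 1.531950) = -0.260558
  p ← 1.696069 + 0.38·(-0.260558) = 1.597057
t=1.760000, p=1.597057:
  k1 = f(1.760000, 1.597057) = -0.229462
  k2 = f(1.950000, 1.553460) = 0.067676
  p ← 1.597057 + 0.38·0.067676 = 1.622774
p(2.14) ≈ 1.6228

1.6228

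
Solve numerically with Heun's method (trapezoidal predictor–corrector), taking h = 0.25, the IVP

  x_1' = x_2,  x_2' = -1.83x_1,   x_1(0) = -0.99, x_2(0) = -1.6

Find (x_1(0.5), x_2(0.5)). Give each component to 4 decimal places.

Heun on (x_1,x_2): k1 = f(x_n, state_n); k2 = f(x_n + h, state_n + h·k1); state_{n+1} = state_n + (h/2)·(k1 + k2).
0.000000: (-0.990000, -1.600000)
  k1 = (-1.600000, 1.811700)
  predictor → (-1.390000, -1.147075)
  k2 = (-1.147075, 2.543700)
  → (-1.333384, -1.055575)
0.250000: (-1.333384, -1.055575)
  k1 = (-1.055575, 2.440093)
  predictor → (-1.597278, -0.445552)
  k2 = (-0.445552, 2.923019)
  → (-1.521025, -0.385186)
(x_1(0.5), x_2(0.5)) ≈ (-1.5210, -0.3852)

-1.5210, -0.3852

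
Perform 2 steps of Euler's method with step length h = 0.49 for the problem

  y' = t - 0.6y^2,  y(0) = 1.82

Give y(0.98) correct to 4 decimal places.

0.8758

Euler: y_{n+1} = y_n + h·f(t_n, y_n).
t=0.000000, y=1.820000: f=-1.987440 → y ← 1.820000 + 0.49·(-1.987440) = 0.846154
t=0.490000, y=0.846154: f=0.060414 → y ← 0.846154 + 0.49·0.060414 = 0.875757
y(0.98) ≈ 0.8758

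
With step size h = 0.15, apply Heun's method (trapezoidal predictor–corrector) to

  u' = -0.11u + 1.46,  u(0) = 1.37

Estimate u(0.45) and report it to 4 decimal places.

1.9448

Heun: k1 = f(t_n, u_n); k2 = f(t_n + h, u_n + h·k1); u_{n+1} = u_n + (h/2)·(k1 + k2).
t=0.000000, u=1.370000:
  k1 = f(0.000000, 1.370000) = 1.309300
  k2 = f(0.150000, 1.566395) = 1.287697
  u ← 1.370000 + (0.15/2)·(1.309300 + 1.287697) = 1.564775
t=0.150000, u=1.564775:
  k1 = f(0.150000, 1.564775) = 1.287875
  k2 = f(0.300000, 1.757956) = 1.266625
  u ← 1.564775 + (0.15/2)·(1.287875 + 1.266625) = 1.756362
t=0.300000, u=1.756362:
  k1 = f(0.300000, 1.756362) = 1.266800
  k2 = f(0.450000, 1.946382) = 1.245898
  u ← 1.756362 + (0.15/2)·(1.266800 + 1.245898) = 1.944815
u(0.45) ≈ 1.9448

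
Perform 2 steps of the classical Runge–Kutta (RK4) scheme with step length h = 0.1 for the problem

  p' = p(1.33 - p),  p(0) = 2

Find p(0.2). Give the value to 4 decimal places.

1.7895

RK4: k1 = f(s_n, p_n); k2 = f(s_n + h/2, p_n + (h/2)·k1); k3 = f(s_n + h/2, p_n + (h/2)·k2); k4 = f(s_n + h, p_n + h·k3); p_{n+1} = p_n + (h/6)·(k1 + 2k2 + 2k3 + k4).
s=0.000000, p=2.000000:
  k1 = f(0.000000, 2.000000) = -1.340000
  k2 = f(0.050000, 1.933000) = -1.165599
  k3 = f(0.050000, 1.941720) = -1.187789
  k4 = f(0.100000, 1.881221) = -1.036969
  p ← 2.000000 + (0.1/6)·(k1 + 2k2 + 2k3 + k4) = 1.881938
s=0.100000, p=1.881938:
  k1 = f(0.100000, 1.881938) = -1.038712
  k2 = f(0.150000, 1.830002) = -0.915005
  k3 = f(0.150000, 1.836187) = -0.929455
  k4 = f(0.200000, 1.788992) = -0.821133
  p ← 1.881938 + (0.1/6)·(k1 + 2k2 + 2k3 + k4) = 1.789458
p(0.2) ≈ 1.7895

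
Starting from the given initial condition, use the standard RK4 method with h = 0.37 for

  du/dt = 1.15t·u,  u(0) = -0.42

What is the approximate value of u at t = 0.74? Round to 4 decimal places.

RK4: k1 = f(t_n, u_n); k2 = f(t_n + h/2, u_n + (h/2)·k1); k3 = f(t_n + h/2, u_n + (h/2)·k2); k4 = f(t_n + h, u_n + h·k3); u_{n+1} = u_n + (h/6)·(k1 + 2k2 + 2k3 + k4).
t=0.000000, u=-0.420000:
  k1 = f(0.000000, -0.420000) = 0.000000
  k2 = f(0.185000, -0.420000) = -0.089355
  k3 = f(0.185000, -0.436531) = -0.092872
  k4 = f(0.370000, -0.454363) = -0.193331
  u ← -0.420000 + (0.37/6)·(k1 + 2k2 + 2k3 + k4) = -0.454397
t=0.370000, u=-0.454397:
  k1 = f(0.370000, -0.454397) = -0.193346
  k2 = f(0.555000, -0.490166) = -0.312848
  k3 = f(0.555000, -0.512274) = -0.326959
  k4 = f(0.740000, -0.575371) = -0.489641
  u ← -0.454397 + (0.37/6)·(k1 + 2k2 + 2k3 + k4) = -0.575424
u(0.74) ≈ -0.5754

-0.5754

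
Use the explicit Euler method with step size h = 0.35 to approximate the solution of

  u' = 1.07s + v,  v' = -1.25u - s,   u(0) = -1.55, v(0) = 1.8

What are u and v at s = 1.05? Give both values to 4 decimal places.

Euler on (u,v): u_{n+1} = u_n + h·u', v_{n+1} = v_n + h·v'.
0.000000: (-1.550000, 1.800000); f=(1.800000, 1.937500) → (-0.920000, 2.478125)
0.350000: (-0.920000, 2.478125); f=(2.852625, 0.800000) → (0.078419, 2.758125)
0.700000: (0.078419, 2.758125); f=(3.507125, -0.798023) → (1.305912, 2.478817)
(u(1.05), v(1.05)) ≈ (1.3059, 2.4788)

1.3059, 2.4788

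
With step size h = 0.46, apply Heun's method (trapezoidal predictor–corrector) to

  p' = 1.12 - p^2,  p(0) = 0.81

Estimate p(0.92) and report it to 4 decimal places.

Heun: k1 = f(t_n, p_n); k2 = f(t_n + h, p_n + h·k1); p_{n+1} = p_n + (h/2)·(k1 + k2).
t=0.000000, p=0.810000:
  k1 = f(0.000000, 0.810000) = 0.463900
  k2 = f(0.460000, 1.023394) = 0.072665
  p ← 0.810000 + (0.46/2)·(0.463900 + 0.072665) = 0.933410
t=0.460000, p=0.933410:
  k1 = f(0.460000, 0.933410) = 0.248746
  k2 = f(0.920000, 1.047833) = 0.022046
  p ← 0.933410 + (0.46/2)·(0.248746 + 0.022046) = 0.995692
p(0.92) ≈ 0.9957

0.9957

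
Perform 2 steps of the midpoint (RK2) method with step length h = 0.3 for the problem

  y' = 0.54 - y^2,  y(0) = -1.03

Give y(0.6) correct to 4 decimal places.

Midpoint: k1 = f(x_n, y_n); k2 = f(x_n + h/2, y_n + (h/2)·k1); y_{n+1} = y_n + h·k2.
x=0.000000, y=-1.030000:
  k1 = f(0.000000, -1.030000) = -0.520900
  k2 = f(0.150000, -1.108135) = -0.687963
  y ← -1.030000 + 0.3·(-0.687963) = -1.236389
x=0.300000, y=-1.236389:
  k1 = f(0.300000, -1.236389) = -0.988658
  k2 = f(0.450000, -1.384688) = -1.377360
  y ← -1.236389 + 0.3·(-1.377360) = -1.649597
y(0.6) ≈ -1.6496

-1.6496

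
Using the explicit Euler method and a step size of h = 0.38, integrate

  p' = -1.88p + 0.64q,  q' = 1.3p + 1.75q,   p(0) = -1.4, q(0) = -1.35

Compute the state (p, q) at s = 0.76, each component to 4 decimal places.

-0.9228, -5.2537

Euler on (p,q): p_{n+1} = p_n + h·p', q_{n+1} = q_n + h·q'.
0.000000: (-1.400000, -1.350000); f=(1.768000, -4.182500) → (-0.728160, -2.939350)
0.380000: (-0.728160, -2.939350); f=(-0.512243, -6.090471) → (-0.922812, -5.253729)
(p(0.76), q(0.76)) ≈ (-0.9228, -5.2537)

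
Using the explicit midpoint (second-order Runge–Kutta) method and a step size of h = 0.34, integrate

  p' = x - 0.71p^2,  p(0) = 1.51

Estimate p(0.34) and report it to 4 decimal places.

Midpoint: k1 = f(x_n, p_n); k2 = f(x_n + h/2, p_n + (h/2)·k1); p_{n+1} = p_n + h·k2.
x=0.000000, p=1.510000:
  k1 = f(0.000000, 1.510000) = -1.618871
  k2 = f(0.170000, 1.234792) = -0.912545
  p ← 1.510000 + 0.34·(-0.912545) = 1.199735
p(0.34) ≈ 1.1997

1.1997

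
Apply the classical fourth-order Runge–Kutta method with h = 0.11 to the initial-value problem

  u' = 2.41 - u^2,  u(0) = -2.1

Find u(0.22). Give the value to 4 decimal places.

RK4: k1 = f(s_n, u_n); k2 = f(s_n + h/2, u_n + (h/2)·k1); k3 = f(s_n + h/2, u_n + (h/2)·k2); k4 = f(s_n + h, u_n + h·k3); u_{n+1} = u_n + (h/6)·(k1 + 2k2 + 2k3 + k4).
s=0.000000, u=-2.100000:
  k1 = f(0.000000, -2.100000) = -2.000000
  k2 = f(0.055000, -2.210000) = -2.474100
  k3 = f(0.055000, -2.236076) = -2.590034
  k4 = f(0.110000, -2.384904) = -3.277766
  u ← -2.100000 + (0.11/6)·(k1 + 2k2 + 2k3 + k4) = -2.382444
s=0.110000, u=-2.382444:
  k1 = f(0.110000, -2.382444) = -3.266039
  k2 = f(0.165000, -2.562076) = -4.154234
  k3 = f(0.165000, -2.610927) = -4.406939
  k4 = f(0.220000, -2.867207) = -5.810877
  u ← -2.382444 + (0.11/6)·(k1 + 2k2 + 2k3 + k4) = -2.862764
u(0.22) ≈ -2.8628

-2.8628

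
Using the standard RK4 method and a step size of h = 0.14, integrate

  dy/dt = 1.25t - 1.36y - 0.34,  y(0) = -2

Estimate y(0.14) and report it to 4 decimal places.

RK4: k1 = f(t_n, y_n); k2 = f(t_n + h/2, y_n + (h/2)·k1); k3 = f(t_n + h/2, y_n + (h/2)·k2); k4 = f(t_n + h, y_n + h·k3); y_{n+1} = y_n + (h/6)·(k1 + 2k2 + 2k3 + k4).
t=0.000000, y=-2.000000:
  k1 = f(0.000000, -2.000000) = 2.380000
  k2 = f(0.070000, -1.833400) = 2.240924
  k3 = f(0.070000, -1.843135) = 2.254164
  k4 = f(0.140000, -1.684417) = 2.125807
  y ← -2.000000 + (0.14/6)·(k1 + 2k2 + 2k3 + k4) = -1.685094
y(0.14) ≈ -1.6851

-1.6851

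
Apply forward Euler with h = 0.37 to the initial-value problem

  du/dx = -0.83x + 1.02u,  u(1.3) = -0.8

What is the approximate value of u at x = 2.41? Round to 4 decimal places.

-4.1809

Euler: u_{n+1} = u_n + h·f(x_n, u_n).
x=1.300000, u=-0.800000: f=-1.895000 → u ← -0.800000 + 0.37·(-1.895000) = -1.501150
x=1.670000, u=-1.501150: f=-2.917273 → u ← -1.501150 + 0.37·(-2.917273) = -2.580541
x=2.040000, u=-2.580541: f=-4.325352 → u ← -2.580541 + 0.37·(-4.325352) = -4.180921
u(2.41) ≈ -4.1809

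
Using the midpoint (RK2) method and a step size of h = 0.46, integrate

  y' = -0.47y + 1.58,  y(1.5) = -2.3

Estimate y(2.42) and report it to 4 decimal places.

-0.3270

Midpoint: k1 = f(t_n, y_n); k2 = f(t_n + h/2, y_n + (h/2)·k1); y_{n+1} = y_n + h·k2.
t=1.500000, y=-2.300000:
  k1 = f(1.500000, -2.300000) = 2.661000
  k2 = f(1.730000, -1.687970) = 2.373346
  y ← -2.300000 + 0.46·2.373346 = -1.208261
t=1.960000, y=-1.208261:
  k1 = f(1.960000, -1.208261) = 2.147883
  k2 = f(2.190000, -0.714248) = 1.915697
  y ← -1.208261 + 0.46·1.915697 = -0.327040
y(2.42) ≈ -0.3270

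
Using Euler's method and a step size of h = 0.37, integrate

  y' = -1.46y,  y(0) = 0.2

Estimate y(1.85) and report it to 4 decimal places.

0.0041

Euler: y_{n+1} = y_n + h·f(t_n, y_n).
t=0.000000, y=0.200000: f=-0.292000 → y ← 0.200000 + 0.37·(-0.292000) = 0.091960
t=0.370000, y=0.091960: f=-0.134262 → y ← 0.091960 + 0.37·(-0.134262) = 0.042283
t=0.740000, y=0.042283: f=-0.061733 → y ← 0.042283 + 0.37·(-0.061733) = 0.019442
t=1.110000, y=0.019442: f=-0.028385 → y ← 0.019442 + 0.37·(-0.028385) = 0.008939
t=1.480000, y=0.008939: f=-0.013051 → y ← 0.008939 + 0.37·(-0.013051) = 0.004110
y(1.85) ≈ 0.0041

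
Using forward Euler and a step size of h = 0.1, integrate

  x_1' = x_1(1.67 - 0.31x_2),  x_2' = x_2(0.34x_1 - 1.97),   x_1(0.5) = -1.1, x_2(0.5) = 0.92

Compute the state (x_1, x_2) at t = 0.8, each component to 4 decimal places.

Euler on (x_1,x_2): x_1_{n+1} = x_1_n + h·x_1', x_2_{n+1} = x_2_n + h·x_2'.
0.500000: (-1.100000, 0.920000); f=(-1.523280, -2.156480) → (-1.252328, 0.704352)
0.600000: (-1.252328, 0.704352); f=(-1.817943, -1.687481) → (-1.434122, 0.535604)
0.700000: (-1.434122, 0.535604); f=(-2.156867, -1.316301) → (-1.649809, 0.403974)
(x_1(0.8), x_2(0.8)) ≈ (-1.6498, 0.4040)

-1.6498, 0.4040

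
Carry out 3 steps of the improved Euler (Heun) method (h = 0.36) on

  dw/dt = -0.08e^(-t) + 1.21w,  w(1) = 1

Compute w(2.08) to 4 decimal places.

3.5409

Heun: k1 = f(t_n, w_n); k2 = f(t_n + h, w_n + h·k1); w_{n+1} = w_n + (h/2)·(k1 + k2).
t=1.000000, w=1.000000:
  k1 = f(1.000000, 1.000000) = 1.180570
  k2 = f(1.360000, 1.425005) = 1.703723
  w ← 1.000000 + (0.36/2)·(1.180570 + 1.703723) = 1.519173
t=1.360000, w=1.519173:
  k1 = f(1.360000, 1.519173) = 1.817666
  k2 = f(1.720000, 2.173533) = 2.615649
  w ← 1.519173 + (0.36/2)·(1.817666 + 2.615649) = 2.317169
t=1.720000, w=2.317169:
  k1 = f(1.720000, 2.317169) = 2.789450
  k2 = f(2.080000, 3.321371) = 4.008865
  w ← 2.317169 + (0.36/2)·(2.789450 + 4.008865) = 3.540866
w(2.08) ≈ 3.5409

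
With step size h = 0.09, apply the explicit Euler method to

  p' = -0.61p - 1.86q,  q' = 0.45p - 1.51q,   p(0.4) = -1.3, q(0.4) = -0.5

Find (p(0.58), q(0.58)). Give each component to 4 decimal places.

Euler on (p,q): p_{n+1} = p_n + h·p', q_{n+1} = q_n + h·q'.
0.400000: (-1.300000, -0.500000); f=(1.723000, 0.170000) → (-1.144930, -0.484700)
0.490000: (-1.144930, -0.484700); f=(1.599949, 0.216678) → (-1.000935, -0.465199)
(p(0.58), q(0.58)) ≈ (-1.0009, -0.4652)

-1.0009, -0.4652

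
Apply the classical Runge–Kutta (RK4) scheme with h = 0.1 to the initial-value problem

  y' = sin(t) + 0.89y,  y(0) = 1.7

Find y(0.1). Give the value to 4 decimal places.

1.8634

RK4: k1 = f(t_n, y_n); k2 = f(t_n + h/2, y_n + (h/2)·k1); k3 = f(t_n + h/2, y_n + (h/2)·k2); k4 = f(t_n + h, y_n + h·k3); y_{n+1} = y_n + (h/6)·(k1 + 2k2 + 2k3 + k4).
t=0.000000, y=1.700000:
  k1 = f(0.000000, 1.700000) = 1.513000
  k2 = f(0.050000, 1.775650) = 1.630308
  k3 = f(0.050000, 1.781515) = 1.635528
  k4 = f(0.100000, 1.863553) = 1.758395
  y ← 1.700000 + (0.1/6)·(k1 + 2k2 + 2k3 + k4) = 1.863384
y(0.1) ≈ 1.8634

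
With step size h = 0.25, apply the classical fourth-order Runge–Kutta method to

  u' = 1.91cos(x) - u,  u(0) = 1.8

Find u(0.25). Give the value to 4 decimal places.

RK4: k1 = f(x_n, u_n); k2 = f(x_n + h/2, u_n + (h/2)·k1); k3 = f(x_n + h/2, u_n + (h/2)·k2); k4 = f(x_n + h, u_n + h·k3); u_{n+1} = u_n + (h/6)·(k1 + 2k2 + 2k3 + k4).
x=0.000000, u=1.800000:
  k1 = f(0.000000, 1.800000) = 0.110000
  k2 = f(0.125000, 1.813750) = 0.081348
  k3 = f(0.125000, 1.810168) = 0.084929
  k4 = f(0.250000, 1.821232) = 0.029390
  u ← 1.800000 + (0.25/6)·(k1 + 2k2 + 2k3 + k4) = 1.819664
u(0.25) ≈ 1.8197

1.8197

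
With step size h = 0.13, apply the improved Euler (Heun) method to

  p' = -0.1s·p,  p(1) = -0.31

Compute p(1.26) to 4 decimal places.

-0.3010

Heun: k1 = f(s_n, p_n); k2 = f(s_n + h, p_n + h·k1); p_{n+1} = p_n + (h/2)·(k1 + k2).
s=1.000000, p=-0.310000:
  k1 = f(1.000000, -0.310000) = 0.031000
  k2 = f(1.130000, -0.305970) = 0.034575
  p ← -0.310000 + (0.13/2)·(0.031000 + 0.034575) = -0.305738
s=1.130000, p=-0.305738:
  k1 = f(1.130000, -0.305738) = 0.034548
  k2 = f(1.260000, -0.301246) = 0.037957
  p ← -0.305738 + (0.13/2)·(0.034548 + 0.037957) = -0.301025
p(1.26) ≈ -0.3010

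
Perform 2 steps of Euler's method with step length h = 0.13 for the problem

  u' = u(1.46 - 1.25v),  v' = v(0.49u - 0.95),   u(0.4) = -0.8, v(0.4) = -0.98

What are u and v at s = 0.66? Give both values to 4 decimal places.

Euler on (u,v): u_{n+1} = u_n + h·u', v_{n+1} = v_n + h·v'.
0.400000: (-0.800000, -0.980000); f=(-2.148000, 1.315160) → (-1.079240, -0.809029)
0.530000: (-1.079240, -0.809029); f=(-2.667111, 1.196415) → (-1.425964, -0.653495)
(u(0.66), v(0.66)) ≈ (-1.4260, -0.6535)

-1.4260, -0.6535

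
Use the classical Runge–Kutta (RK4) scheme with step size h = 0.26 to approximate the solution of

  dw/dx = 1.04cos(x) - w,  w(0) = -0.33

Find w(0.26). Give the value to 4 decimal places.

-0.0192

RK4: k1 = f(x_n, w_n); k2 = f(x_n + h/2, w_n + (h/2)·k1); k3 = f(x_n + h/2, w_n + (h/2)·k2); k4 = f(x_n + h, w_n + h·k3); w_{n+1} = w_n + (h/6)·(k1 + 2k2 + 2k3 + k4).
x=0.000000, w=-0.330000:
  k1 = f(0.000000, -0.330000) = 1.370000
  k2 = f(0.130000, -0.151900) = 1.183124
  k3 = f(0.130000, -0.176194) = 1.207418
  k4 = f(0.260000, -0.016071) = 1.021117
  w ← -0.330000 + (0.26/6)·(k1 + 2k2 + 2k3 + k4) = -0.019205
w(0.26) ≈ -0.0192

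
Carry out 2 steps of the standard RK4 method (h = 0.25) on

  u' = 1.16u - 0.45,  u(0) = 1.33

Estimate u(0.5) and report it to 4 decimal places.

RK4: k1 = f(t_n, u_n); k2 = f(t_n + h/2, u_n + (h/2)·k1); k3 = f(t_n + h/2, u_n + (h/2)·k2); k4 = f(t_n + h, u_n + h·k3); u_{n+1} = u_n + (h/6)·(k1 + 2k2 + 2k3 + k4).
t=0.000000, u=1.330000:
  k1 = f(0.000000, 1.330000) = 1.092800
  k2 = f(0.125000, 1.466600) = 1.251256
  k3 = f(0.125000, 1.486407) = 1.274232
  k4 = f(0.250000, 1.648558) = 1.462327
  u ← 1.330000 + (0.25/6)·(k1 + 2k2 + 2k3 + k4) = 1.646921
t=0.250000, u=1.646921:
  k1 = f(0.250000, 1.646921) = 1.460428
  k2 = f(0.375000, 1.829475) = 1.672190
  k3 = f(0.375000, 1.855945) = 1.702896
  k4 = f(0.500000, 2.072645) = 1.954268
  u ← 1.646921 + (0.25/6)·(k1 + 2k2 + 2k3 + k4) = 2.070457
u(0.5) ≈ 2.0705

2.0705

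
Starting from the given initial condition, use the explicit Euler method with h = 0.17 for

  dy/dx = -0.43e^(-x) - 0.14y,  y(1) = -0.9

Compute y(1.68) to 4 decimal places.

Euler: y_{n+1} = y_n + h·f(x_n, y_n).
x=1.000000, y=-0.900000: f=-0.032188 → y ← -0.900000 + 0.17·(-0.032188) = -0.905472
x=1.170000, y=-0.905472: f=-0.006692 → y ← -0.905472 + 0.17·(-0.006692) = -0.906610
x=1.340000, y=-0.906610: f=0.014332 → y ← -0.906610 + 0.17·0.014332 = -0.904173
x=1.510000, y=-0.904173: f=0.031593 → y ← -0.904173 + 0.17·0.031593 = -0.898802
y(1.68) ≈ -0.8988

-0.8988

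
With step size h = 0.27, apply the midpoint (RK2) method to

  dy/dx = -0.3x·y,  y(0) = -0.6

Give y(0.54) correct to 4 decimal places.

Midpoint: k1 = f(x_n, y_n); k2 = f(x_n + h/2, y_n + (h/2)·k1); y_{n+1} = y_n + h·k2.
x=0.000000, y=-0.600000:
  k1 = f(0.000000, -0.600000) = 0.000000
  k2 = f(0.135000, -0.600000) = 0.024300
  y ← -0.600000 + 0.27·0.024300 = -0.593439
x=0.270000, y=-0.593439:
  k1 = f(0.270000, -0.593439) = 0.048069
  k2 = f(0.405000, -0.586950) = 0.071314
  y ← -0.593439 + 0.27·0.071314 = -0.574184
y(0.54) ≈ -0.5742

-0.5742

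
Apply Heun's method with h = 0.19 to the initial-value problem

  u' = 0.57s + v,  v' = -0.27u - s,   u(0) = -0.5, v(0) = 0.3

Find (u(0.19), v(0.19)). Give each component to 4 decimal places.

Heun on (u,v): k1 = f(s_n, state_n); k2 = f(s_n + h, state_n + h·k1); state_{n+1} = state_n + (h/2)·(k1 + k2).
0.000000: (-0.500000, 0.300000)
  k1 = (0.300000, 0.135000)
  predictor → (-0.443000, 0.325650)
  k2 = (0.433950, -0.070390)
  → (-0.430275, 0.306138)
(u(0.19), v(0.19)) ≈ (-0.4303, 0.3061)

-0.4303, 0.3061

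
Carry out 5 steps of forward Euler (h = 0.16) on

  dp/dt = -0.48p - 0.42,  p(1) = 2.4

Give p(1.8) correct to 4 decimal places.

Euler: p_{n+1} = p_n + h·f(t_n, p_n).
t=1.000000, p=2.400000: f=-1.572000 → p ← 2.400000 + 0.16·(-1.572000) = 2.148480
t=1.160000, p=2.148480: f=-1.451270 → p ← 2.148480 + 0.16·(-1.451270) = 1.916277
t=1.320000, p=1.916277: f=-1.339813 → p ← 1.916277 + 0.16·(-1.339813) = 1.701907
t=1.480000, p=1.701907: f=-1.236915 → p ← 1.701907 + 0.16·(-1.236915) = 1.504000
t=1.640000, p=1.504000: f=-1.141920 → p ← 1.504000 + 0.16·(-1.141920) = 1.321293
p(1.8) ≈ 1.3213

1.3213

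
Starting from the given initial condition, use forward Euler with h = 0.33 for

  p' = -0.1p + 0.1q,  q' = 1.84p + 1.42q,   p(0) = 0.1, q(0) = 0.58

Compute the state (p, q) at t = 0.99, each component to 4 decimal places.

0.1840, 2.1577

Euler on (p,q): p_{n+1} = p_n + h·p', q_{n+1} = q_n + h·q'.
0.000000: (0.100000, 0.580000); f=(0.048000, 1.007600) → (0.115840, 0.912508)
0.330000: (0.115840, 0.912508); f=(0.079667, 1.508907) → (0.142130, 1.410447)
0.660000: (0.142130, 1.410447); f=(0.126832, 2.264354) → (0.183985, 2.157684)
(p(0.99), q(0.99)) ≈ (0.1840, 2.1577)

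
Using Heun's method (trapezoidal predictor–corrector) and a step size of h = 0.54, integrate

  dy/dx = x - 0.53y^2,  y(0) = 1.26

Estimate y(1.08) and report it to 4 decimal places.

Heun: k1 = f(x_n, y_n); k2 = f(x_n + h, y_n + h·k1); y_{n+1} = y_n + (h/2)·(k1 + k2).
x=0.000000, y=1.260000:
  k1 = f(0.000000, 1.260000) = -0.841428
  k2 = f(0.540000, 0.805629) = 0.196010
  y ← 1.260000 + (0.54/2)·(-0.841428 + 0.196010) = 1.085737
x=0.540000, y=1.085737:
  k1 = f(0.540000, 1.085737) = -0.084777
  k2 = f(1.080000, 1.039957) = 0.506799
  y ← 1.085737 + (0.54/2)·(-0.084777 + 0.506799) = 1.199683
y(1.08) ≈ 1.1997

1.1997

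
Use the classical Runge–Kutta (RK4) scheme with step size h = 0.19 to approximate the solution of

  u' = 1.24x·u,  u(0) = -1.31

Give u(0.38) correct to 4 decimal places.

RK4: k1 = f(x_n, u_n); k2 = f(x_n + h/2, u_n + (h/2)·k1); k3 = f(x_n + h/2, u_n + (h/2)·k2); k4 = f(x_n + h, u_n + h·k3); u_{n+1} = u_n + (h/6)·(k1 + 2k2 + 2k3 + k4).
x=0.000000, u=-1.310000:
  k1 = f(0.000000, -1.310000) = 0.000000
  k2 = f(0.095000, -1.310000) = -0.154318
  k3 = f(0.095000, -1.324660) = -0.156045
  k4 = f(0.190000, -1.339649) = -0.315621
  u ← -1.310000 + (0.19/6)·(k1 + 2k2 + 2k3 + k4) = -1.339651
x=0.190000, u=-1.339651:
  k1 = f(0.190000, -1.339651) = -0.315622
  k2 = f(0.285000, -1.369635) = -0.484029
  k3 = f(0.285000, -1.385634) = -0.489683
  k4 = f(0.380000, -1.432691) = -0.675084
  u ← -1.339651 + (0.19/6)·(k1 + 2k2 + 2k3 + k4) = -1.432692
u(0.38) ≈ -1.4327

-1.4327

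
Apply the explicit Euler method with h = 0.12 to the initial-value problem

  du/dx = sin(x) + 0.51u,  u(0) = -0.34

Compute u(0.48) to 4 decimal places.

-0.3425

Euler: u_{n+1} = u_n + h·f(x_n, u_n).
x=0.000000, u=-0.340000: f=-0.173400 → u ← -0.340000 + 0.12·(-0.173400) = -0.360808
x=0.120000, u=-0.360808: f=-0.064300 → u ← -0.360808 + 0.12·(-0.064300) = -0.368524
x=0.240000, u=-0.368524: f=0.049755 → u ← -0.368524 + 0.12·0.049755 = -0.362553
x=0.360000, u=-0.362553: f=0.167372 → u ← -0.362553 + 0.12·0.167372 = -0.342469
u(0.48) ≈ -0.3425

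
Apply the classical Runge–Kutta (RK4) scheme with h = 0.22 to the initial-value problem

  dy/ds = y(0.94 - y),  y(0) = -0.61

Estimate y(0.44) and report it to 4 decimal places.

-1.3813

RK4: k1 = f(s_n, y_n); k2 = f(s_n + h/2, y_n + (h/2)·k1); k3 = f(s_n + h/2, y_n + (h/2)·k2); k4 = f(s_n + h, y_n + h·k3); y_{n+1} = y_n + (h/6)·(k1 + 2k2 + 2k3 + k4).
s=0.000000, y=-0.610000:
  k1 = f(0.000000, -0.610000) = -0.945500
  k2 = f(0.110000, -0.714005) = -1.180968
  k3 = f(0.110000, -0.739906) = -1.242974
  k4 = f(0.220000, -0.883454) = -1.610938
  y ← -0.610000 + (0.22/6)·(k1 + 2k2 + 2k3 + k4) = -0.881492
s=0.220000, y=-0.881492:
  k1 = f(0.220000, -0.881492) = -1.605630
  k2 = f(0.330000, -1.058111) = -2.114223
  k3 = f(0.330000, -1.114056) = -2.288335
  k4 = f(0.440000, -1.384925) = -3.219848
  y ← -0.881492 + (0.22/6)·(k1 + 2k2 + 2k3 + k4) = -1.381280
y(0.44) ≈ -1.3813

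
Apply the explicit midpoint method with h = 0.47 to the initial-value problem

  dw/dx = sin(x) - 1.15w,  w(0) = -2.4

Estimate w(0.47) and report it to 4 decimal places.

Midpoint: k1 = f(x_n, w_n); k2 = f(x_n + h/2, w_n + (h/2)·k1); w_{n+1} = w_n + h·k2.
x=0.000000, w=-2.400000:
  k1 = f(0.000000, -2.400000) = 2.760000
  k2 = f(0.235000, -1.751400) = 2.246953
  w ← -2.400000 + 0.47·2.246953 = -1.343932
w(0.47) ≈ -1.3439

-1.3439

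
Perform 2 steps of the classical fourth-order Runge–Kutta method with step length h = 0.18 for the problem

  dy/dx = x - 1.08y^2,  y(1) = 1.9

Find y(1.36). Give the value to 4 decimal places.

1.3620

RK4: k1 = f(x_n, y_n); k2 = f(x_n + h/2, y_n + (h/2)·k1); k3 = f(x_n + h/2, y_n + (h/2)·k2); k4 = f(x_n + h, y_n + h·k3); y_{n+1} = y_n + (h/6)·(k1 + 2k2 + 2k3 + k4).
x=1.000000, y=1.900000:
  k1 = f(1.000000, 1.900000) = -2.898800
  k2 = f(1.090000, 1.639108) = -1.811609
  k3 = f(1.090000, 1.736955) = -2.168374
  k4 = f(1.180000, 1.509693) = -1.281506
  y ← 1.900000 + (0.18/6)·(k1 + 2k2 + 2k3 + k4) = 1.535792
x=1.180000, y=1.535792:
  k1 = f(1.180000, 1.535792) = -1.367349
  k2 = f(1.270000, 1.412730) = -0.885472
  k3 = f(1.270000, 1.456099) = -1.019843
  k4 = f(1.360000, 1.352220) = -0.614779
  y ← 1.535792 + (0.18/6)·(k1 + 2k2 + 2k3 + k4) = 1.362009
y(1.36) ≈ 1.3620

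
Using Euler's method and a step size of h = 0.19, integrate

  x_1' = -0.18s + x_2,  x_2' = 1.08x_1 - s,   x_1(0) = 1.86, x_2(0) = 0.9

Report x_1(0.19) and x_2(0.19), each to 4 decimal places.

Euler on (x_1,x_2): x_1_{n+1} = x_1_n + h·x_1', x_2_{n+1} = x_2_n + h·x_2'.
0.000000: (1.860000, 0.900000); f=(0.900000, 2.008800) → (2.031000, 1.281672)
(x_1(0.19), x_2(0.19)) ≈ (2.0310, 1.2817)

2.0310, 1.2817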